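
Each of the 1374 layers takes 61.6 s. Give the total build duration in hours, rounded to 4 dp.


t = 1374 * 61.6 / 3600 = 23.5107 hrs


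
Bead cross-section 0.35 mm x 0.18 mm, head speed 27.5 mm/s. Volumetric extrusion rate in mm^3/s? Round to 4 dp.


Rate = 0.35 * 0.18 * 27.5 = 1.7325 mm^3/s


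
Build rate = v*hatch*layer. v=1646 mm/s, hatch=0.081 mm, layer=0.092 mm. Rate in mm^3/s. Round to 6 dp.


Rate = 1646 * 0.081 * 0.092 = 12.265992 mm^3/s


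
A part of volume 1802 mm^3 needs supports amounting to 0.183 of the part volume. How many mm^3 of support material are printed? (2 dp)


V_support = 1802 * 0.183 = 329.77 mm^3


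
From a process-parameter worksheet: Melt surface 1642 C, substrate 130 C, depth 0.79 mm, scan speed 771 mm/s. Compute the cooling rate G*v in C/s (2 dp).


G = (1642-130)/0.79 = 1913.92405063 C/mm
CR = 1913.92405063 * 771 = 1475635.44 C/s


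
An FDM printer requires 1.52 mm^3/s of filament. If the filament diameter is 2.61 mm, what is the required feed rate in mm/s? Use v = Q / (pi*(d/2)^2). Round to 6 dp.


A = pi*(2.61/2)^2 = 5.350211
v = 1.52 / 5.350211 = 0.284101 mm/s


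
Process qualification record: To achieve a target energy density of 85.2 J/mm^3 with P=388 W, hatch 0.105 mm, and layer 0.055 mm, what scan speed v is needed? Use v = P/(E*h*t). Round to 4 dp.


v = 388 / (85.2*0.105*0.055) = 788.5698 mm/s


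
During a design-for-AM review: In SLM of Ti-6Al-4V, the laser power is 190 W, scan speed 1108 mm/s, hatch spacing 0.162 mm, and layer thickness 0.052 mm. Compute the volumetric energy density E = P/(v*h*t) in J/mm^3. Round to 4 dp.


E = 190 / (1108*0.162*0.052) = 20.3561 J/mm^3


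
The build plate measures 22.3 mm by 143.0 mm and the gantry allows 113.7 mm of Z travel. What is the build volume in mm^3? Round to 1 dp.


V = 22.3 * 143.0 * 113.7 = 362577.9 mm^3


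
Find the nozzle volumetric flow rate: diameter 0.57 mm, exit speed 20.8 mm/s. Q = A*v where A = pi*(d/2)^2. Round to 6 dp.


A = pi*(0.57/2)^2 = 0.25517586 mm^2
Q = 0.25517586 * 20.8 = 5.307658 mm^3/s


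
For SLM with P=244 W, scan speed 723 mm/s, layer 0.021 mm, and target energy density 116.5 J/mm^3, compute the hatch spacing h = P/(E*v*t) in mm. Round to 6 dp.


h = 244 / (116.5*723*0.021) = 0.137945 mm


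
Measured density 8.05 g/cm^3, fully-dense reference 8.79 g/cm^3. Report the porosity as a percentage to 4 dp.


Porosity = (1-8.05/8.79)*100 = 8.4187 %


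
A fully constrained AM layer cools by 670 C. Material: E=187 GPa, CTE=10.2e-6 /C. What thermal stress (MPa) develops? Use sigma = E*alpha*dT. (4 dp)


sigma = 187*1000 * 10.2e-6 * 670 = 1277.958 MPa


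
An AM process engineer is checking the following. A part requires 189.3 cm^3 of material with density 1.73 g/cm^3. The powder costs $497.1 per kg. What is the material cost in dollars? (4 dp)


Mass = 189.3*1.73/1000 = 0.327489 kg
Cost = 0.327489 * 497.1 = 162.7948 $


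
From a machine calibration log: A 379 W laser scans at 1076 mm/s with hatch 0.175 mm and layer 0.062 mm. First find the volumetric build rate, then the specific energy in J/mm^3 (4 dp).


Build rate = 1076 * 0.175 * 0.062 = 11.6746 mm^3/s
SE = 379 / 11.6746 = 32.4636 J/mm^3


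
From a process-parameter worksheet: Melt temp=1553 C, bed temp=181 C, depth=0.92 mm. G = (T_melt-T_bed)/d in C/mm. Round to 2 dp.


G = (1553-181)/0.92 = 1491.3 C/mm


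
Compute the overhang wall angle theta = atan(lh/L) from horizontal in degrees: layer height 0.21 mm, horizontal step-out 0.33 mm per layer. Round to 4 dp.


angle = atan(0.21/0.33) = 32.4712 degrees


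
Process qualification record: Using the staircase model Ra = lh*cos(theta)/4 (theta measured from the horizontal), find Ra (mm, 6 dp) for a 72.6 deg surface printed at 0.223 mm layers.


Ra = 0.223 * cos(72.6) / 4 = 0.016672 mm


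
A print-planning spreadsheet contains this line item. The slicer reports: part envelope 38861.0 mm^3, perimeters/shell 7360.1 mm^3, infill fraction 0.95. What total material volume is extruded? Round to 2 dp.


V_infill = (38861.0 - 7360.1) * 0.95 = 29925.86
V_total = 7360.1 + 29925.86 = 37285.96 mm^3


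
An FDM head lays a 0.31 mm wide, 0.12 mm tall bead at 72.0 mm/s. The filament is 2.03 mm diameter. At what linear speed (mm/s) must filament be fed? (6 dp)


Q = 0.31 * 0.12 * 72.0 = 2.6784 mm^3/s
A_fil = pi*(2.03/2)^2 = 3.23654729 mm^2
v_feed = 2.6784 / 3.23654729 = 0.827549 mm/s


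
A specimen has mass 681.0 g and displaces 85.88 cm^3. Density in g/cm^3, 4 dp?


rho = 681.0 / 85.88 = 7.9297 g/cm^3


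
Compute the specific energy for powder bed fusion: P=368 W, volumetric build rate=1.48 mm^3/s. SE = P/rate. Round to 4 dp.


SE = 368 / 1.48 = 248.6486 J/mm^3


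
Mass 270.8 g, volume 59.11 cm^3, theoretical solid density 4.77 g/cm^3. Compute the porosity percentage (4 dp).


rho_part = 270.8 / 59.11 = 4.58128912 g/cm^3
Porosity = (1 - 4.58128912/4.77)*100 = 3.9562 %


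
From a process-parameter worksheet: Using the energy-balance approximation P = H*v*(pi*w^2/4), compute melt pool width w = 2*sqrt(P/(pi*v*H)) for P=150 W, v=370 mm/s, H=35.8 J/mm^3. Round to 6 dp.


w = 2*sqrt(150/(pi*370*35.8)) = 0.120077 mm


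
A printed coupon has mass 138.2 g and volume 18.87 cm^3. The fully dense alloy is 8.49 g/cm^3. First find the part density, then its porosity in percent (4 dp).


rho_part = 138.2 / 18.87 = 7.32379438 g/cm^3
Porosity = (1 - 7.32379438/8.49)*100 = 13.7362 %


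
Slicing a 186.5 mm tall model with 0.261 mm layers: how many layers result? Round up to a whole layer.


Layers = ceil(186.5/0.261) = 715


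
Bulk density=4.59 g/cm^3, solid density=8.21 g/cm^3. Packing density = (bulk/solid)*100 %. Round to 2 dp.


Packing = (4.59/8.21)*100 = 55.91 %


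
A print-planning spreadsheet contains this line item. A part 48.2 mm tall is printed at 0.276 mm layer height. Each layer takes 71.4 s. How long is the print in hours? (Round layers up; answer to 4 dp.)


Layers = ceil(48.2/0.276) = 175
t = 175 * 71.4 / 3600 = 3.4708 hrs


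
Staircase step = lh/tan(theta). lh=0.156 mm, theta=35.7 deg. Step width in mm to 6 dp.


step = 0.156 / tan(35.7) = 0.217097 mm


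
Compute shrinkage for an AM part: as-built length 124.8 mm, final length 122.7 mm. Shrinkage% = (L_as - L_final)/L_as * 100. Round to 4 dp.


Shrinkage = ((124.8-122.7)/124.8)*100 = 1.6827 %


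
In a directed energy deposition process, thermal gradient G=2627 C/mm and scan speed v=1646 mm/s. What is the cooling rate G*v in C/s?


CR = 2627 * 1646 = 4324042 C/s


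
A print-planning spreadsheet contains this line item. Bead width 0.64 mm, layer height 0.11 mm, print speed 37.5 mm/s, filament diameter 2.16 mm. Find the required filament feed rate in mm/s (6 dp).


Q = 0.64 * 0.11 * 37.5 = 2.64 mm^3/s
A_fil = pi*(2.16/2)^2 = 3.66435367 mm^2
v_feed = 2.64 / 3.66435367 = 0.720454 mm/s


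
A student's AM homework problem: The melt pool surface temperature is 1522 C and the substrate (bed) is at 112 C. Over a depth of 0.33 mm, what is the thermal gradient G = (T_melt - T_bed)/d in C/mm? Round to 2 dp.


G = (1522-112)/0.33 = 4272.73 C/mm


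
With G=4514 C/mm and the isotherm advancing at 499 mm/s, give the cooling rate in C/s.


CR = 4514 * 499 = 2252486 C/s


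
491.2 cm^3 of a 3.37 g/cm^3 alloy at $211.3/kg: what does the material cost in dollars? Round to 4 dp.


Mass = 491.2*3.37/1000 = 1.655344 kg
Cost = 1.655344 * 211.3 = 349.7742 $


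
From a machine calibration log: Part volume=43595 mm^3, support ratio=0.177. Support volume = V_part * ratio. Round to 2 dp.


V_support = 43595 * 0.177 = 7716.32 mm^3


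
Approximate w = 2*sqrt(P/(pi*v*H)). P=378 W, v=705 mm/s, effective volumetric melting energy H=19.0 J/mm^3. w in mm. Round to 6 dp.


w = 2*sqrt(378/(pi*705*19.0)) = 0.189553 mm


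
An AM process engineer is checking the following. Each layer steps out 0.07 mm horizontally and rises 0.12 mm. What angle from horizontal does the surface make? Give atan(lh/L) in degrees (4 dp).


angle = atan(0.12/0.07) = 59.7436 degrees


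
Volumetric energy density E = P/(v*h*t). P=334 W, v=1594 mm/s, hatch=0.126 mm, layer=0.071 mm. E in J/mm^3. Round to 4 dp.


E = 334 / (1594*0.126*0.071) = 23.4223 J/mm^3


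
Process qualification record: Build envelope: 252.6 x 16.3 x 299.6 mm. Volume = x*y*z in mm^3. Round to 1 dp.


V = 252.6 * 16.3 * 299.6 = 1233567.0 mm^3


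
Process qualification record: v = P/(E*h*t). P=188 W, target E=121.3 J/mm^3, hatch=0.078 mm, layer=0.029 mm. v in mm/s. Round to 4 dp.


v = 188 / (121.3*0.078*0.029) = 685.1796 mm/s


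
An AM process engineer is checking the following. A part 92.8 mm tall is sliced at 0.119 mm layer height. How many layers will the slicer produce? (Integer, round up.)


Layers = ceil(92.8/0.119) = 780


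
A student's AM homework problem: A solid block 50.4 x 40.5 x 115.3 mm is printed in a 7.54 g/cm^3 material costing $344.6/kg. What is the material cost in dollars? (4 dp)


V = 50.4 * 40.5 * 115.3 = 235350.36 mm^3 = 235.35036 cm^3
Mass = 235.35036 * 7.54 / 1000 = 1.77454171 kg
Cost = 1.77454171 * 344.6 = 611.5071 $


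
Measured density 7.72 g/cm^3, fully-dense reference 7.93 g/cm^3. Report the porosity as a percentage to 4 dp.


Porosity = (1-7.72/7.93)*100 = 2.6482 %


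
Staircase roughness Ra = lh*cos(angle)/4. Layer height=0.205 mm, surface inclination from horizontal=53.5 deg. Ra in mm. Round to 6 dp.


Ra = 0.205 * cos(53.5) / 4 = 0.030485 mm


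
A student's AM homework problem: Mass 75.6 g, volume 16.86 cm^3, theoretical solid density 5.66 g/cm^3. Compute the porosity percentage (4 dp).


rho_part = 75.6 / 16.86 = 4.48398577 g/cm^3
Porosity = (1 - 4.48398577/5.66)*100 = 20.7776 %


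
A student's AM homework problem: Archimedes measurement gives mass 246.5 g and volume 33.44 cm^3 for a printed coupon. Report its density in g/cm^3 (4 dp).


rho = 246.5 / 33.44 = 7.3714 g/cm^3


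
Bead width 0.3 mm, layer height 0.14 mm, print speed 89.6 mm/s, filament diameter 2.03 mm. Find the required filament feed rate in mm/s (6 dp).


Q = 0.3 * 0.14 * 89.6 = 3.7632 mm^3/s
A_fil = pi*(2.03/2)^2 = 3.23654729 mm^2
v_feed = 3.7632 / 3.23654729 = 1.162721 mm/s


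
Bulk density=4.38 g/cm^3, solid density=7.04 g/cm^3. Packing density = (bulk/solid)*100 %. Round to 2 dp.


Packing = (4.38/7.04)*100 = 62.22 %


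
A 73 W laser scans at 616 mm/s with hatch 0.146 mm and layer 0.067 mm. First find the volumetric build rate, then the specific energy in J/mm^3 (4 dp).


Build rate = 616 * 0.146 * 0.067 = 6.025712 mm^3/s
SE = 73 / 6.025712 = 12.1148 J/mm^3


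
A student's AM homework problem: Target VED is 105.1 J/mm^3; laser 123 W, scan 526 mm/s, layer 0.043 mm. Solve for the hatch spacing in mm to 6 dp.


h = 123 / (105.1*526*0.043) = 0.051743 mm


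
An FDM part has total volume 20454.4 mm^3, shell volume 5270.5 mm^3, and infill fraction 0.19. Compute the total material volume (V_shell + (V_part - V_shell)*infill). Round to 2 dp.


V_infill = (20454.4 - 5270.5) * 0.19 = 2884.94
V_total = 5270.5 + 2884.94 = 8155.44 mm^3


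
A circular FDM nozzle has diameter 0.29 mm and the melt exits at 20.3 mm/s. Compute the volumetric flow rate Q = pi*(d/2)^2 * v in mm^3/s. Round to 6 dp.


A = pi*(0.29/2)^2 = 0.06605199 mm^2
Q = 0.06605199 * 20.3 = 1.340855 mm^3/s


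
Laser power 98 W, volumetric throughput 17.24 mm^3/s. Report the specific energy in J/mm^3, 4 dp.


SE = 98 / 17.24 = 5.6845 J/mm^3


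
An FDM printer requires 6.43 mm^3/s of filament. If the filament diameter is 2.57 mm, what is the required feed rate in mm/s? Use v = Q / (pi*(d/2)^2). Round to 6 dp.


A = pi*(2.57/2)^2 = 5.187476
v = 6.43 / 5.187476 = 1.239524 mm/s


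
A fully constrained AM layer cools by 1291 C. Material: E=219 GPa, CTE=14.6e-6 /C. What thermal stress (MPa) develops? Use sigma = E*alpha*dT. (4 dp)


sigma = 219*1000 * 14.6e-6 * 1291 = 4127.8434 MPa


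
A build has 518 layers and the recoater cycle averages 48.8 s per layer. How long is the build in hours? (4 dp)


t = 518 * 48.8 / 3600 = 7.0218 hrs


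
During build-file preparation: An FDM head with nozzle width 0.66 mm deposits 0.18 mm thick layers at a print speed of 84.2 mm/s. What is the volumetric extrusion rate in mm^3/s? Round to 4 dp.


Rate = 0.66 * 0.18 * 84.2 = 10.003 mm^3/s


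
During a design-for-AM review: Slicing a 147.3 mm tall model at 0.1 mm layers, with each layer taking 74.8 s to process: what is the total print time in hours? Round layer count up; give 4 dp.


Layers = ceil(147.3/0.1) = 1473
t = 1473 * 74.8 / 3600 = 30.6057 hrs


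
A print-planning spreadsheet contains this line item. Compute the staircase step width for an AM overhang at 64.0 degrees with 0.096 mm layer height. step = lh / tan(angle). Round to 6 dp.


step = 0.096 / tan(64.0) = 0.046822 mm


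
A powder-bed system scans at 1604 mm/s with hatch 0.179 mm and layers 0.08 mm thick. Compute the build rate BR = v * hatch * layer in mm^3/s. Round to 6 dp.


Rate = 1604 * 0.179 * 0.08 = 22.96928 mm^3/s


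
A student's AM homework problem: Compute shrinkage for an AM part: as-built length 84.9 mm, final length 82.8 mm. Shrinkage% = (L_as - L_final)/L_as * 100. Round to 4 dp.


Shrinkage = ((84.9-82.8)/84.9)*100 = 2.4735 %


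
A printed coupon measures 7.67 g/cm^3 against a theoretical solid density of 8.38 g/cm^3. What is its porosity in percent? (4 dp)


Porosity = (1-7.67/8.38)*100 = 8.4726 %


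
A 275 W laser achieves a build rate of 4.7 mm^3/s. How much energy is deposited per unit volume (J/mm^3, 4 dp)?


SE = 275 / 4.7 = 58.5106 J/mm^3


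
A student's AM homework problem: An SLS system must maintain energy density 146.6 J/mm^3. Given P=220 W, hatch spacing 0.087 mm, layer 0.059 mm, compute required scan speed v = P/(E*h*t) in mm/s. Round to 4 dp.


v = 220 / (146.6*0.087*0.059) = 292.3597 mm/s


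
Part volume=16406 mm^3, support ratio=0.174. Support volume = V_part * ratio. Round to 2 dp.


V_support = 16406 * 0.174 = 2854.64 mm^3


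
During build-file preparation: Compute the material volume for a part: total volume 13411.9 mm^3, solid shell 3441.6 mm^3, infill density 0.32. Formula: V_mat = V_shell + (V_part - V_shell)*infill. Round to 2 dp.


V_infill = (13411.9 - 3441.6) * 0.32 = 3190.5
V_total = 3441.6 + 3190.5 = 6632.1 mm^3


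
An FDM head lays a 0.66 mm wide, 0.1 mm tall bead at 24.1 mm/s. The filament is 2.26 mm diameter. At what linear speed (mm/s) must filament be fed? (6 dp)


Q = 0.66 * 0.1 * 24.1 = 1.5906 mm^3/s
A_fil = pi*(2.26/2)^2 = 4.01149966 mm^2
v_feed = 1.5906 / 4.01149966 = 0.39651 mm/s


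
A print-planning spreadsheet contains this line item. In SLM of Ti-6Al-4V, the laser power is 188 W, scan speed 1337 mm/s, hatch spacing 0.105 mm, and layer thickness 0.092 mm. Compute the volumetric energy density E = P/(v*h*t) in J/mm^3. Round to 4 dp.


E = 188 / (1337*0.105*0.092) = 14.5562 J/mm^3


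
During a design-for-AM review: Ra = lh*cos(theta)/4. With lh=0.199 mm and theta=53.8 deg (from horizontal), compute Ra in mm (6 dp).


Ra = 0.199 * cos(53.8) / 4 = 0.029383 mm


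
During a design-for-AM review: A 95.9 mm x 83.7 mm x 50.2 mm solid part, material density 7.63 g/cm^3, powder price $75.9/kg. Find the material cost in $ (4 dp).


V = 95.9 * 83.7 * 50.2 = 402946.866 mm^3 = 402.946866 cm^3
Mass = 402.946866 * 7.63 / 1000 = 3.07448459 kg
Cost = 3.07448459 * 75.9 = 233.3534 $


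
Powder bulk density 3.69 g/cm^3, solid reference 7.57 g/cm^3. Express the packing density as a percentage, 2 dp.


Packing = (3.69/7.57)*100 = 48.75 %


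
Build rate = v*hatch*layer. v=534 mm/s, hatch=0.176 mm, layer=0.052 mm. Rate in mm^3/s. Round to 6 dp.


Rate = 534 * 0.176 * 0.052 = 4.887168 mm^3/s


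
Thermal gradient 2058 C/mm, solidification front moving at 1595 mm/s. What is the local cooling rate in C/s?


CR = 2058 * 1595 = 3282510 C/s


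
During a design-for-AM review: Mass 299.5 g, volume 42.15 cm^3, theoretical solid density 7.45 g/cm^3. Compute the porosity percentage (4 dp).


rho_part = 299.5 / 42.15 = 7.10557533 g/cm^3
Porosity = (1 - 7.10557533/7.45)*100 = 4.6231 %


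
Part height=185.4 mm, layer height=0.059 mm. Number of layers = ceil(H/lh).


Layers = ceil(185.4/0.059) = 3143


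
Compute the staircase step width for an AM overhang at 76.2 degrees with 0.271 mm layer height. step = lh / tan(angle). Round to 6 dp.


step = 0.271 / tan(76.2) = 0.066564 mm


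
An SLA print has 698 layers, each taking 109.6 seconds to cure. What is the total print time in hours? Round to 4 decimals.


t = 698 * 109.6 / 3600 = 21.2502 hrs


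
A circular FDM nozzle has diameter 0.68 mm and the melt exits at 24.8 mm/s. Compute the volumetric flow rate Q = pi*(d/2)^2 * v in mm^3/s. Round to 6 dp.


A = pi*(0.68/2)^2 = 0.36316811 mm^2
Q = 0.36316811 * 24.8 = 9.006569 mm^3/s


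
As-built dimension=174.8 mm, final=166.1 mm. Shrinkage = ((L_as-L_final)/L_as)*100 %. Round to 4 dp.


Shrinkage = ((174.8-166.1)/174.8)*100 = 4.9771 %


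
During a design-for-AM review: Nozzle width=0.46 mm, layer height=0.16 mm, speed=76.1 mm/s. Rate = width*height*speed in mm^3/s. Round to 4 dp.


Rate = 0.46 * 0.16 * 76.1 = 5.601 mm^3/s


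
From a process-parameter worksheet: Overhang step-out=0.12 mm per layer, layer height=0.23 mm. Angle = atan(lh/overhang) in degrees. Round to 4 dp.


angle = atan(0.23/0.12) = 62.4472 degrees


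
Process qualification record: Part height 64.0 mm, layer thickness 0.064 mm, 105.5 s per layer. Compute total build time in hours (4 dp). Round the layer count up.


Layers = ceil(64.0/0.064) = 1000
t = 1000 * 105.5 / 3600 = 29.3056 hrs


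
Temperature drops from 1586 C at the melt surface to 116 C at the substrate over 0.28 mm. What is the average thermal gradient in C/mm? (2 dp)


G = (1586-116)/0.28 = 5250.0 C/mm


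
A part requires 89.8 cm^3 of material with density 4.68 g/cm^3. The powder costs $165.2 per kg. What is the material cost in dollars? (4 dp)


Mass = 89.8*4.68/1000 = 0.420264 kg
Cost = 0.420264 * 165.2 = 69.4276 $


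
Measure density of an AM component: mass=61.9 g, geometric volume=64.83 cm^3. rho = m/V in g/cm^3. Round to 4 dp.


rho = 61.9 / 64.83 = 0.9548 g/cm^3


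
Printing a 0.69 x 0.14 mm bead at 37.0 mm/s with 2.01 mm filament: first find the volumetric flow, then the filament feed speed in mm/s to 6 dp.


Q = 0.69 * 0.14 * 37.0 = 3.5742 mm^3/s
A_fil = pi*(2.01/2)^2 = 3.17308712 mm^2
v_feed = 3.5742 / 3.17308712 = 1.126411 mm/s


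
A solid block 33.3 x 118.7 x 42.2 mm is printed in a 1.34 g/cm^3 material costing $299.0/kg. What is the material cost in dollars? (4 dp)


V = 33.3 * 118.7 * 42.2 = 166804.362 mm^3 = 166.804362 cm^3
Mass = 166.804362 * 1.34 / 1000 = 0.22351785 kg
Cost = 0.22351785 * 299.0 = 66.8318 $


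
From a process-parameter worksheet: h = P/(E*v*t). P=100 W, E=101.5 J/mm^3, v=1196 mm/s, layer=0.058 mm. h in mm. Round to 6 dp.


h = 100 / (101.5*1196*0.058) = 0.014203 mm


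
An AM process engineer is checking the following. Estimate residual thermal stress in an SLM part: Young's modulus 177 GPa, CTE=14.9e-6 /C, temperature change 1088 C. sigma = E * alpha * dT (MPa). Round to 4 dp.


sigma = 177*1000 * 14.9e-6 * 1088 = 2869.3824 MPa


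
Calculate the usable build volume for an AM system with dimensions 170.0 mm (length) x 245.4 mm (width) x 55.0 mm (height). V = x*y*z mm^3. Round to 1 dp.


V = 170.0 * 245.4 * 55.0 = 2294490.0 mm^3


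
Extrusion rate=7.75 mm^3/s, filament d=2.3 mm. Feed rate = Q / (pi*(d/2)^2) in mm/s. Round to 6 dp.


A = pi*(2.3/2)^2 = 4.154756
v = 7.75 / 4.154756 = 1.865332 mm/s


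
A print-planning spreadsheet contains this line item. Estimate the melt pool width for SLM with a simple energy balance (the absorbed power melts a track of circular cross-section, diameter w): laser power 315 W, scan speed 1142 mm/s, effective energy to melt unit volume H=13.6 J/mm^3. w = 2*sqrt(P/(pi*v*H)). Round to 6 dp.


w = 2*sqrt(315/(pi*1142*13.6)) = 0.160697 mm


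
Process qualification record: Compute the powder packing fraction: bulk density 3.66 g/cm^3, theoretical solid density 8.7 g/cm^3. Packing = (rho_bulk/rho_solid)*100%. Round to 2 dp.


Packing = (3.66/8.7)*100 = 42.07 %


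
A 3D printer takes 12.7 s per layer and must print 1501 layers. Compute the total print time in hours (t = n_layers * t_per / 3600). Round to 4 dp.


t = 1501 * 12.7 / 3600 = 5.2952 hrs


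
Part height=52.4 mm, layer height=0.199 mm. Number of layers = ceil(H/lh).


Layers = ceil(52.4/0.199) = 264


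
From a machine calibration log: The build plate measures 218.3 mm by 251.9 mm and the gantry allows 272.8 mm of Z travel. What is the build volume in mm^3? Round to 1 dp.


V = 218.3 * 251.9 * 272.8 = 15001209.3 mm^3


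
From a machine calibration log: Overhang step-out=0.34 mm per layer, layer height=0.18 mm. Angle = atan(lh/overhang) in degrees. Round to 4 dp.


angle = atan(0.18/0.34) = 27.8973 degrees


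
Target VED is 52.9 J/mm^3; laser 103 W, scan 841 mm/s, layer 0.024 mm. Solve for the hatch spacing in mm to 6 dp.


h = 103 / (52.9*841*0.024) = 0.096466 mm


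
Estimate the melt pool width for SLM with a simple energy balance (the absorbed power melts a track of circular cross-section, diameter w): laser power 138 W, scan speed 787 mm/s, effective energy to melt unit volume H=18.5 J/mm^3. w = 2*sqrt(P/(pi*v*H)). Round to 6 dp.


w = 2*sqrt(138/(pi*787*18.5)) = 0.109855 mm


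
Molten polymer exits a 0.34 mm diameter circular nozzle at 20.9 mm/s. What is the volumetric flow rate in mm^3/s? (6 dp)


A = pi*(0.34/2)^2 = 0.09079203 mm^2
Q = 0.09079203 * 20.9 = 1.897553 mm^3/s


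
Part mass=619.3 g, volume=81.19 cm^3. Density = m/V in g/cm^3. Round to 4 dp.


rho = 619.3 / 81.19 = 7.6278 g/cm^3


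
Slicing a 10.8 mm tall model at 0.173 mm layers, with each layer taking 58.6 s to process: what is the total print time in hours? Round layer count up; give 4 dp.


Layers = ceil(10.8/0.173) = 63
t = 63 * 58.6 / 3600 = 1.0255 hrs


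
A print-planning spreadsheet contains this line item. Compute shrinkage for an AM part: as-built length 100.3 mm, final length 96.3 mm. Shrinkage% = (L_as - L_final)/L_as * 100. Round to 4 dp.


Shrinkage = ((100.3-96.3)/100.3)*100 = 3.988 %


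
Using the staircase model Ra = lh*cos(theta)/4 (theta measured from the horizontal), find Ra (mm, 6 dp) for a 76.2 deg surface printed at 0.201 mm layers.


Ra = 0.201 * cos(76.2) / 4 = 0.011986 mm


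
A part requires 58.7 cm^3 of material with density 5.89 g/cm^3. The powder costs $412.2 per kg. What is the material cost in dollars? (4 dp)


Mass = 58.7*5.89/1000 = 0.345743 kg
Cost = 0.345743 * 412.2 = 142.5153 $


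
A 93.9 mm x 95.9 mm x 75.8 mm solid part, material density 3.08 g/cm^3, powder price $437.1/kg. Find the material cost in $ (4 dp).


V = 93.9 * 95.9 * 75.8 = 682579.758 mm^3 = 682.579758 cm^3
Mass = 682.579758 * 3.08 / 1000 = 2.10234565 kg
Cost = 2.10234565 * 437.1 = 918.9353 $


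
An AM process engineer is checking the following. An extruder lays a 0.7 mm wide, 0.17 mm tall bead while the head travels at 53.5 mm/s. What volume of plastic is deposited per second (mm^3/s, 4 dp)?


Rate = 0.7 * 0.17 * 53.5 = 6.3665 mm^3/s


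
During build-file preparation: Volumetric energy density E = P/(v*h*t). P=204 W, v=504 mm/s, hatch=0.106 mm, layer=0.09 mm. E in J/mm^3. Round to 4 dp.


E = 204 / (504*0.106*0.09) = 42.4279 J/mm^3


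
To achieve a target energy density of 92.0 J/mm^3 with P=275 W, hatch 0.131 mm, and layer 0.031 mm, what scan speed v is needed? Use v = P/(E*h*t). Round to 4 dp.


v = 275 / (92.0*0.131*0.031) = 736.0577 mm/s


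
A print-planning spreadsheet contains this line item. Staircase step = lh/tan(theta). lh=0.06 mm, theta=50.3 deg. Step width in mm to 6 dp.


step = 0.06 / tan(50.3) = 0.049813 mm


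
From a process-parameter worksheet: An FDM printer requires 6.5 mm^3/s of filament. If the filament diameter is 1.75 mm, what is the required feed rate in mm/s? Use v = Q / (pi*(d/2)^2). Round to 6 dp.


A = pi*(1.75/2)^2 = 2.405282
v = 6.5 / 2.405282 = 2.702386 mm/s


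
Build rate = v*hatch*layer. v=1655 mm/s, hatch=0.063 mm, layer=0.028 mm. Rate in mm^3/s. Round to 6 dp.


Rate = 1655 * 0.063 * 0.028 = 2.91942 mm^3/s


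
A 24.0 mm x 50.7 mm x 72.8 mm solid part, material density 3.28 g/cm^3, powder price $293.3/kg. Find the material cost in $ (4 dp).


V = 24.0 * 50.7 * 72.8 = 88583.04 mm^3 = 88.58304 cm^3
Mass = 88.58304 * 3.28 / 1000 = 0.29055237 kg
Cost = 0.29055237 * 293.3 = 85.219 $


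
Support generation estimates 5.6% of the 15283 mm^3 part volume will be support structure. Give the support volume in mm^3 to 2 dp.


V_support = 15283 * 0.056 = 855.85 mm^3


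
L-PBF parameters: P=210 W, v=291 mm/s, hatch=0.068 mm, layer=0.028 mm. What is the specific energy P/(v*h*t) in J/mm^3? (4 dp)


Build rate = 291 * 0.068 * 0.028 = 0.554064 mm^3/s
SE = 210 / 0.554064 = 379.0176 J/mm^3


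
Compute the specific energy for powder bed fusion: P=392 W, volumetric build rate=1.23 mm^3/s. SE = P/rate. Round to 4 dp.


SE = 392 / 1.23 = 318.6992 J/mm^3


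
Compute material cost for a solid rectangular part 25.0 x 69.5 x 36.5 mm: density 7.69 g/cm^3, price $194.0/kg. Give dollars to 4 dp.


V = 25.0 * 69.5 * 36.5 = 63418.75 mm^3 = 63.41875 cm^3
Mass = 63.41875 * 7.69 / 1000 = 0.48769019 kg
Cost = 0.48769019 * 194.0 = 94.6119 $


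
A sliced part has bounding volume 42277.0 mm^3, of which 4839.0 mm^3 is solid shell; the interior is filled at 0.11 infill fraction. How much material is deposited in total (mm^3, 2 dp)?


V_infill = (42277.0 - 4839.0) * 0.11 = 4118.18
V_total = 4839.0 + 4118.18 = 8957.18 mm^3


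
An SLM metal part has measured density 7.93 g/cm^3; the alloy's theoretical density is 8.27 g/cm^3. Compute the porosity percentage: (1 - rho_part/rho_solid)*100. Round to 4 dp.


Porosity = (1-7.93/8.27)*100 = 4.1112 %


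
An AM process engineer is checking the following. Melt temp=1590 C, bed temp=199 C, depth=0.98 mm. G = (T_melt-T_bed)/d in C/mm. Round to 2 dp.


G = (1590-199)/0.98 = 1419.39 C/mm


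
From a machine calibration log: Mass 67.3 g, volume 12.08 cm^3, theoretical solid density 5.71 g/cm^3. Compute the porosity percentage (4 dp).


rho_part = 67.3 / 12.08 = 5.57119205 g/cm^3
Porosity = (1 - 5.57119205/5.71)*100 = 2.431 %


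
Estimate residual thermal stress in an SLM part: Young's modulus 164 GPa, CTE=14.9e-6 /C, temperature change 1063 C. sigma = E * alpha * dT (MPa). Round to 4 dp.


sigma = 164*1000 * 14.9e-6 * 1063 = 2597.5468 MPa


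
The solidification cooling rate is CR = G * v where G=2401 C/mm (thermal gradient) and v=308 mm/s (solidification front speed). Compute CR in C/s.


CR = 2401 * 308 = 739508 C/s


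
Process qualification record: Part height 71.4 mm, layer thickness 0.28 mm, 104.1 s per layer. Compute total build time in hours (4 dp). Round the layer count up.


Layers = ceil(71.4/0.28) = 255
t = 255 * 104.1 / 3600 = 7.3738 hrs


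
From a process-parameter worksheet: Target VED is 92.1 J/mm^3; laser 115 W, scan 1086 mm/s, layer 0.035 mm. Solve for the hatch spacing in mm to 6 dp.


h = 115 / (92.1*1086*0.035) = 0.03285 mm


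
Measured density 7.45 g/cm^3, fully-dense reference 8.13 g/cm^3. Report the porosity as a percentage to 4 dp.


Porosity = (1-7.45/8.13)*100 = 8.3641 %


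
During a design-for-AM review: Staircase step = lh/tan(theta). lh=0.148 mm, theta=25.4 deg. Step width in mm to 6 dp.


step = 0.148 / tan(25.4) = 0.311687 mm


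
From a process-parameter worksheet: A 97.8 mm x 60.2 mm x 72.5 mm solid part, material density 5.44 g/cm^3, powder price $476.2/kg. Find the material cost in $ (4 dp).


V = 97.8 * 60.2 * 72.5 = 426848.1 mm^3 = 426.8481 cm^3
Mass = 426.8481 * 5.44 / 1000 = 2.32205366 kg
Cost = 2.32205366 * 476.2 = 1105.762 $


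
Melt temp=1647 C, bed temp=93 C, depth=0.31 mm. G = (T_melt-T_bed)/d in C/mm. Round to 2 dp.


G = (1647-93)/0.31 = 5012.9 C/mm


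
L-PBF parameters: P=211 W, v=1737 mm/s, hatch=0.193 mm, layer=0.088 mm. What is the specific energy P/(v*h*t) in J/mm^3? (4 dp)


Build rate = 1737 * 0.193 * 0.088 = 29.501208 mm^3/s
SE = 211 / 29.501208 = 7.1522 J/mm^3


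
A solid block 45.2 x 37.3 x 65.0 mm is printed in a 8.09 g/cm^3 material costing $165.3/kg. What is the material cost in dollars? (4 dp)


V = 45.2 * 37.3 * 65.0 = 109587.4 mm^3 = 109.5874 cm^3
Mass = 109.5874 * 8.09 / 1000 = 0.88656207 kg
Cost = 0.88656207 * 165.3 = 146.5487 $


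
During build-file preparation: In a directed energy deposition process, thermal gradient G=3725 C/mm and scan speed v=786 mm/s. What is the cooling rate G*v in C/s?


CR = 3725 * 786 = 2927850 C/s


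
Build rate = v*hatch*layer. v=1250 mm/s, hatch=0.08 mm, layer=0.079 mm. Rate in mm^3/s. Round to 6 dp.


Rate = 1250 * 0.08 * 0.079 = 7.9 mm^3/s


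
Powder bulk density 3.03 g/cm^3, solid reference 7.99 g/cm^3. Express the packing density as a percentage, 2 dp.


Packing = (3.03/7.99)*100 = 37.92 %


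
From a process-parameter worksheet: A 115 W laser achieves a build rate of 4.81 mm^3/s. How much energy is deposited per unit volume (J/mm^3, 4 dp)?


SE = 115 / 4.81 = 23.9085 J/mm^3


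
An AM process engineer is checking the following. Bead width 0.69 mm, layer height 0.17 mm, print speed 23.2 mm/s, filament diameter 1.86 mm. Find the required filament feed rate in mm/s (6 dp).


Q = 0.69 * 0.17 * 23.2 = 2.72136 mm^3/s
A_fil = pi*(1.86/2)^2 = 2.71716349 mm^2
v_feed = 2.72136 / 2.71716349 = 1.001544 mm/s


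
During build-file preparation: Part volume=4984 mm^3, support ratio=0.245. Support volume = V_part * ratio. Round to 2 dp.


V_support = 4984 * 0.245 = 1221.08 mm^3


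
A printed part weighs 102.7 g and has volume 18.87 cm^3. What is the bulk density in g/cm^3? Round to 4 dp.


rho = 102.7 / 18.87 = 5.4425 g/cm^3


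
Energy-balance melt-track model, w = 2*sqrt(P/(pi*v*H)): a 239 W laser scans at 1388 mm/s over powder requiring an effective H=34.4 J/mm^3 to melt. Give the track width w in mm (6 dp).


w = 2*sqrt(239/(pi*1388*34.4)) = 0.079833 mm


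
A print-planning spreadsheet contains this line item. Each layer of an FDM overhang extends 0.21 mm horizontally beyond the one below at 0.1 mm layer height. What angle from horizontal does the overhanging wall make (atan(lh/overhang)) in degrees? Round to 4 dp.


angle = atan(0.1/0.21) = 25.4633 degrees


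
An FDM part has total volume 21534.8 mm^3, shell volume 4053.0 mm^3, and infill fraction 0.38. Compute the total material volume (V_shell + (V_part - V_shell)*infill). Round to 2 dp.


V_infill = (21534.8 - 4053.0) * 0.38 = 6643.08
V_total = 4053.0 + 6643.08 = 10696.08 mm^3


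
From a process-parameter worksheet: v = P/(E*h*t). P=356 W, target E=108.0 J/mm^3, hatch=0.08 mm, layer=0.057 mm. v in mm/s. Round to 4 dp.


v = 356 / (108.0*0.08*0.057) = 722.872 mm/s


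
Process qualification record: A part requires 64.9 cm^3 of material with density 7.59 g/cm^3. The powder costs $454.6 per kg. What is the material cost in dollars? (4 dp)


Mass = 64.9*7.59/1000 = 0.492591 kg
Cost = 0.492591 * 454.6 = 223.9319 $


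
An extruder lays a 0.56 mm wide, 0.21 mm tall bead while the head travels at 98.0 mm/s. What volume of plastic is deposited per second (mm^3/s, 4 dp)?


Rate = 0.56 * 0.21 * 98.0 = 11.5248 mm^3/s


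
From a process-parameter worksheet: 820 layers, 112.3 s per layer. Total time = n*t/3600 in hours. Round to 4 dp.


t = 820 * 112.3 / 3600 = 25.5794 hrs


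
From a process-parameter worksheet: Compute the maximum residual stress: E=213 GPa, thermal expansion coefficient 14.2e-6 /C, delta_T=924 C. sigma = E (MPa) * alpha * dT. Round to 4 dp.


sigma = 213*1000 * 14.2e-6 * 924 = 2794.7304 MPa


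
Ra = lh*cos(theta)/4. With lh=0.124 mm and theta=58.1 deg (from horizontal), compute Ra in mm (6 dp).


Ra = 0.124 * cos(58.1) / 4 = 0.016382 mm


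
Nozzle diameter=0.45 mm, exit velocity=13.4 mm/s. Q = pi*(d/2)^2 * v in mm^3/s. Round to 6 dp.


A = pi*(0.45/2)^2 = 0.15904313 mm^2
Q = 0.15904313 * 13.4 = 2.131178 mm^3/s


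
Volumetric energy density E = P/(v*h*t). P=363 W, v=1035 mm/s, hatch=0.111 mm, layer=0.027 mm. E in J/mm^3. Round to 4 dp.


E = 363 / (1035*0.111*0.027) = 117.0252 J/mm^3


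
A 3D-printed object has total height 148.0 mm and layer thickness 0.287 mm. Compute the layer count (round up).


Layers = ceil(148.0/0.287) = 516


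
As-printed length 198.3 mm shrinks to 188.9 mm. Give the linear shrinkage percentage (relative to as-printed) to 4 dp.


Shrinkage = ((198.3-188.9)/198.3)*100 = 4.7403 %


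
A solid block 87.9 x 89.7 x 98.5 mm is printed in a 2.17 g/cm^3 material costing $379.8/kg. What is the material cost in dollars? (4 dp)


V = 87.9 * 89.7 * 98.5 = 776636.055 mm^3 = 776.636055 cm^3
Mass = 776.636055 * 2.17 / 1000 = 1.68530024 kg
Cost = 1.68530024 * 379.8 = 640.077 $


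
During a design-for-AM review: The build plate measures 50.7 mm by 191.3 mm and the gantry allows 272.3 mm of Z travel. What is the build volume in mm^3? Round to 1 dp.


V = 50.7 * 191.3 * 272.3 = 2641013.2 mm^3


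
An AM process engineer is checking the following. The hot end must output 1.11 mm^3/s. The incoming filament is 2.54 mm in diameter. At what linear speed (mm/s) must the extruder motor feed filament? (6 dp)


A = pi*(2.54/2)^2 = 5.067075
v = 1.11 / 5.067075 = 0.219061 mm/s


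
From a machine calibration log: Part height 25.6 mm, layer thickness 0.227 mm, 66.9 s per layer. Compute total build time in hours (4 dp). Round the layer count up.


Layers = ceil(25.6/0.227) = 113
t = 113 * 66.9 / 3600 = 2.0999 hrs


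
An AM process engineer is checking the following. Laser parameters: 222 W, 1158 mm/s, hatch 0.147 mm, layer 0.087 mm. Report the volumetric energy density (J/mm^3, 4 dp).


E = 222 / (1158*0.147*0.087) = 14.9902 J/mm^3


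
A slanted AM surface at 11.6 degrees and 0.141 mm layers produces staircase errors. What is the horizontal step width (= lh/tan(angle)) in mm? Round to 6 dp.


step = 0.141 / tan(11.6) = 0.686898 mm


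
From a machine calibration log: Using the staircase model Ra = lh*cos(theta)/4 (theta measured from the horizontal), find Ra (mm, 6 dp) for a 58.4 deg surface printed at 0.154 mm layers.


Ra = 0.154 * cos(58.4) / 4 = 0.020173 mm


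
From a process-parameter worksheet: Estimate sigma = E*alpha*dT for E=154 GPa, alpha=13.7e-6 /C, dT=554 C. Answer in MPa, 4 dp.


sigma = 154*1000 * 13.7e-6 * 554 = 1168.8292 MPa


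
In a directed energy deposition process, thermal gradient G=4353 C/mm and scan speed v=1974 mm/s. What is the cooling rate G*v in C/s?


CR = 4353 * 1974 = 8592822 C/s


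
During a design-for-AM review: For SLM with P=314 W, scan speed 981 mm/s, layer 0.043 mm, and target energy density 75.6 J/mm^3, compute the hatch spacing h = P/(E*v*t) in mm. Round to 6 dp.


h = 314 / (75.6*981*0.043) = 0.098462 mm


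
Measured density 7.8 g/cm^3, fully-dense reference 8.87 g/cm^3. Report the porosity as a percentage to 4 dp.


Porosity = (1-7.8/8.87)*100 = 12.0631 %


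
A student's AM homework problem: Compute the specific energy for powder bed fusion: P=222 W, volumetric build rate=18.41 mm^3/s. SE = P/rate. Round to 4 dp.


SE = 222 / 18.41 = 12.0587 J/mm^3


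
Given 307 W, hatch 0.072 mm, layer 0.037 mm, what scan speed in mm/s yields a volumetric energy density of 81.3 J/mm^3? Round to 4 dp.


v = 307 / (81.3*0.072*0.037) = 1417.4691 mm/s


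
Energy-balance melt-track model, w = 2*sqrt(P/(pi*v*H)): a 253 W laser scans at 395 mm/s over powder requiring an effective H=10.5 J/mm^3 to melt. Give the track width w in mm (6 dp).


w = 2*sqrt(253/(pi*395*10.5)) = 0.27869 mm


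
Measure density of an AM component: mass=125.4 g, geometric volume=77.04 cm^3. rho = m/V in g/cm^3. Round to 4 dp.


rho = 125.4 / 77.04 = 1.6277 g/cm^3


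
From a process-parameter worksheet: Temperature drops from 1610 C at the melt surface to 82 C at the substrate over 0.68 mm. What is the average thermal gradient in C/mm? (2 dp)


G = (1610-82)/0.68 = 2247.06 C/mm


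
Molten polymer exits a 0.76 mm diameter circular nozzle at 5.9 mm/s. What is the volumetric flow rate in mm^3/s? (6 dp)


A = pi*(0.76/2)^2 = 0.45364598 mm^2
Q = 0.45364598 * 5.9 = 2.676511 mm^3/s


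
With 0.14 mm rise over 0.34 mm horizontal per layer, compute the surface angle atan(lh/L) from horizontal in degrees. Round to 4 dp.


angle = atan(0.14/0.34) = 22.3801 degrees


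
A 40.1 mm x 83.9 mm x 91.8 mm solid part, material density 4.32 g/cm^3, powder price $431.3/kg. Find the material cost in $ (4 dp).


V = 40.1 * 83.9 * 91.8 = 308851.002 mm^3 = 308.851002 cm^3
Mass = 308.851002 * 4.32 / 1000 = 1.33423633 kg
Cost = 1.33423633 * 431.3 = 575.4561 $


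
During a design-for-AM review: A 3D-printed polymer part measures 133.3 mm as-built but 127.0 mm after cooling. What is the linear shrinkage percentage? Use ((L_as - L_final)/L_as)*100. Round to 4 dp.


Shrinkage = ((133.3-127.0)/133.3)*100 = 4.7262 %


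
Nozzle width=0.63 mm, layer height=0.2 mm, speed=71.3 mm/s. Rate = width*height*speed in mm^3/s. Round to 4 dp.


Rate = 0.63 * 0.2 * 71.3 = 8.9838 mm^3/s


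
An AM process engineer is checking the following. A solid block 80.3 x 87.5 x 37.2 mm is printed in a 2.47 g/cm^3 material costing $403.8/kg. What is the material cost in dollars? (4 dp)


V = 80.3 * 87.5 * 37.2 = 261376.5 mm^3 = 261.3765 cm^3
Mass = 261.3765 * 2.47 / 1000 = 0.64559996 kg
Cost = 0.64559996 * 403.8 = 260.6933 $


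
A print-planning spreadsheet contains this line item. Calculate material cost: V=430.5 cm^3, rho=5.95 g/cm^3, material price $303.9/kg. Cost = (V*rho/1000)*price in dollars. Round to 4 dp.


Mass = 430.5*5.95/1000 = 2.561475 kg
Cost = 2.561475 * 303.9 = 778.4323 $


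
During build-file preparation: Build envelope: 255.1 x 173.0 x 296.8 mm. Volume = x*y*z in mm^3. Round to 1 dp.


V = 255.1 * 173.0 * 296.8 = 13098466.6 mm^3


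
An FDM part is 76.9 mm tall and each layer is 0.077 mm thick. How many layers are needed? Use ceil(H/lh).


Layers = ceil(76.9/0.077) = 999


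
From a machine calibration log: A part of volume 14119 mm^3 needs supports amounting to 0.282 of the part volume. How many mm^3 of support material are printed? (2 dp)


V_support = 14119 * 0.282 = 3981.56 mm^3


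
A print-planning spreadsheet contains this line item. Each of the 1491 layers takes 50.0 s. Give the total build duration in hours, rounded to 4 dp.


t = 1491 * 50.0 / 3600 = 20.7083 hrs


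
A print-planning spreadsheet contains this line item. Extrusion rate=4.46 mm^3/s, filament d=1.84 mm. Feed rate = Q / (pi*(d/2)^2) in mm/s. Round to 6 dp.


A = pi*(1.84/2)^2 = 2.659044
v = 4.46 / 2.659044 = 1.677295 mm/s


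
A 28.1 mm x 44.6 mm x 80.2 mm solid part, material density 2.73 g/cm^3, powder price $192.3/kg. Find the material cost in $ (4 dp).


V = 28.1 * 44.6 * 80.2 = 100511.452 mm^3 = 100.511452 cm^3
Mass = 100.511452 * 2.73 / 1000 = 0.27439626 kg
Cost = 0.27439626 * 192.3 = 52.7664 $


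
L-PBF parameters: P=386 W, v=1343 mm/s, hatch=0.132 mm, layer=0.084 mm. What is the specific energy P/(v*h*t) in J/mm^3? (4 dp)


Build rate = 1343 * 0.132 * 0.084 = 14.891184 mm^3/s
SE = 386 / 14.891184 = 25.9214 J/mm^3
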